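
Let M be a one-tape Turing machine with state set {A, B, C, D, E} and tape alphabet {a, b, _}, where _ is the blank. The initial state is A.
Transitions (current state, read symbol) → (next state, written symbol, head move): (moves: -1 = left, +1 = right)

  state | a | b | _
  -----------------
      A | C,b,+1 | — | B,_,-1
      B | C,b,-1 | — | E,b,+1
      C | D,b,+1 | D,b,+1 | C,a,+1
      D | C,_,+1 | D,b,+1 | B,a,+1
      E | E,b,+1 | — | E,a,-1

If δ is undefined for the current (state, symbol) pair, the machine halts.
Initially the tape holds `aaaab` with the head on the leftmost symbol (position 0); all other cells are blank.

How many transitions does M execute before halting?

state=A head=0 tape=[a]aaab___   (A,a)→(C,b,+1)
state=C head=1 tape=b[a]aab___   (C,a)→(D,b,+1)
state=D head=2 tape=bb[a]ab___   (D,a)→(C,_,+1)
state=C head=3 tape=bb_[a]b___   (C,a)→(D,b,+1)
state=D head=4 tape=bb_b[b]___   (D,b)→(D,b,+1)
state=D head=5 tape=bb_bb[_]__   (D,_)→(B,a,+1)
state=B head=6 tape=bb_bba[_]_   (B,_)→(E,b,+1)
state=E head=7 tape=bb_bbab[_]   (E,_)→(E,a,-1)
state=E head=6 tape=bb_bba[b]a
M halts after 8 transitions.

8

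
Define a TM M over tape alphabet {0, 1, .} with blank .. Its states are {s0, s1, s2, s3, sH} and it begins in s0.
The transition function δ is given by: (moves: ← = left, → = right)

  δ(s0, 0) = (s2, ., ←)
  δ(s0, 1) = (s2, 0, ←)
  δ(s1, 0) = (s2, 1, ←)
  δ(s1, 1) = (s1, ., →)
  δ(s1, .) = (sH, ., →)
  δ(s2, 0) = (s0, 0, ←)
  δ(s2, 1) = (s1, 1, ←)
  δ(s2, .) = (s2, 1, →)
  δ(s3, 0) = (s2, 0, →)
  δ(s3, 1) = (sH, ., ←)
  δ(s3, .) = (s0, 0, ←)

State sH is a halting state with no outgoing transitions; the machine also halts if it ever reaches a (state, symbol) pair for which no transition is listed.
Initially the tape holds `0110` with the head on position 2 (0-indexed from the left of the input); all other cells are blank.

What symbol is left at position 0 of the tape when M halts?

s0 | .01[1]0..   read 1 → write 0, move ←, go to s2
s2 | .0[1]00..   read 1 → write 1, move ←, go to s1
s1 | .[0]100..   read 0 → write 1, move ←, go to s2
s2 | [.]1100..   read . → write 1, move →, go to s2
s2 | 1[1]100..   read 1 → write 1, move ←, go to s1
s1 | [1]1100..   read 1 → write ., move →, go to s1
s1 | .[1]100..   read 1 → write ., move →, go to s1
s1 | ..[1]00..   read 1 → write ., move →, go to s1
s1 | ...[0]0..   read 0 → write 1, move ←, go to s2
s2 | ..[.]10..   read . → write 1, move →, go to s2
s2 | ..1[1]0..   read 1 → write 1, move ←, go to s1
s1 | ..[1]10..   read 1 → write ., move →, go to s1
s1 | ...[1]0..   read 1 → write ., move →, go to s1
s1 | ....[0]..   read 0 → write 1, move ←, go to s2
s2 | ...[.]1..   read . → write 1, move →, go to s2
s2 | ...1[1]..   read 1 → write 1, move ←, go to s1
s1 | ...[1]1..   read 1 → write ., move →, go to s1
s1 | ....[1]..   read 1 → write ., move →, go to s1
s1 | .....[.].   read . → write ., move →, go to sH
sH | ......[.]
Cell 0 holds . when M halts.

.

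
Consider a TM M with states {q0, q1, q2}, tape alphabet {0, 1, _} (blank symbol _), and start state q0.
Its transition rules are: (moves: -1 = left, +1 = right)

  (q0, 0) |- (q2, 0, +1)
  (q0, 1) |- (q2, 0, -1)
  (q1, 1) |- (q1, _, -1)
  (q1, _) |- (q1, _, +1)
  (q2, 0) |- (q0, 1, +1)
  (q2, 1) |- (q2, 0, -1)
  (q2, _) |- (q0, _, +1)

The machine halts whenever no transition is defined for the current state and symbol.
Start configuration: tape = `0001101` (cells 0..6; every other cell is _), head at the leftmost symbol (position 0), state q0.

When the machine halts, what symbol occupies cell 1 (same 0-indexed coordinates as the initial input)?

1

q0 | [0]001101_   read 0 → write 0, move +1, go to q2
q2 | 0[0]01101_   read 0 → write 1, move +1, go to q0
q0 | 01[0]1101_   read 0 → write 0, move +1, go to q2
q2 | 010[1]101_   read 1 → write 0, move -1, go to q2
q2 | 01[0]0101_   read 0 → write 1, move +1, go to q0
q0 | 011[0]101_   read 0 → write 0, move +1, go to q2
q2 | 0110[1]01_   read 1 → write 0, move -1, go to q2
q2 | 011[0]001_   read 0 → write 1, move +1, go to q0
q0 | 0111[0]01_   read 0 → write 0, move +1, go to q2
q2 | 01110[0]1_   read 0 → write 1, move +1, go to q0
q0 | 011101[1]_   read 1 → write 0, move -1, go to q2
q2 | 01110[1]0_   read 1 → write 0, move -1, go to q2
q2 | 0111[0]00_   read 0 → write 1, move +1, go to q0
q0 | 01111[0]0_   read 0 → write 0, move +1, go to q2
q2 | 011110[0]_   read 0 → write 1, move +1, go to q0
q0 | 0111101[_]
Cell 1 holds 1 when M halts.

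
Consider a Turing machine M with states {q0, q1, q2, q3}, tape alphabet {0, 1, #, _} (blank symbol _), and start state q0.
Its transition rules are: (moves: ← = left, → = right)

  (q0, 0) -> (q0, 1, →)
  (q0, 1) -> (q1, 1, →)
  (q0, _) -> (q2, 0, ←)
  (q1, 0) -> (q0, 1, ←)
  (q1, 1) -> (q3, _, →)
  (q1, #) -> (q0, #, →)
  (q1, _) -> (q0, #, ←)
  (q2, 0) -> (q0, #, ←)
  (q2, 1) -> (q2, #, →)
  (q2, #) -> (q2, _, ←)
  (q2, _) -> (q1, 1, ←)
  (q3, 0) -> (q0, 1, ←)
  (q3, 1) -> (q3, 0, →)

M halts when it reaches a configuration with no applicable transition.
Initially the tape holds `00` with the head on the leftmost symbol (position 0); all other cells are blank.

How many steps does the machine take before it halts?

state=q0 head=0 tape=[0]0_   (q0,0)→(q0,1,→)
state=q0 head=1 tape=1[0]_   (q0,0)→(q0,1,→)
state=q0 head=2 tape=11[_]   (q0,_)→(q2,0,←)
state=q2 head=1 tape=1[1]0   (q2,1)→(q2,#,→)
state=q2 head=2 tape=1#[0]   (q2,0)→(q0,#,←)
state=q0 head=1 tape=1[#]#
M halts after 5 transitions.

5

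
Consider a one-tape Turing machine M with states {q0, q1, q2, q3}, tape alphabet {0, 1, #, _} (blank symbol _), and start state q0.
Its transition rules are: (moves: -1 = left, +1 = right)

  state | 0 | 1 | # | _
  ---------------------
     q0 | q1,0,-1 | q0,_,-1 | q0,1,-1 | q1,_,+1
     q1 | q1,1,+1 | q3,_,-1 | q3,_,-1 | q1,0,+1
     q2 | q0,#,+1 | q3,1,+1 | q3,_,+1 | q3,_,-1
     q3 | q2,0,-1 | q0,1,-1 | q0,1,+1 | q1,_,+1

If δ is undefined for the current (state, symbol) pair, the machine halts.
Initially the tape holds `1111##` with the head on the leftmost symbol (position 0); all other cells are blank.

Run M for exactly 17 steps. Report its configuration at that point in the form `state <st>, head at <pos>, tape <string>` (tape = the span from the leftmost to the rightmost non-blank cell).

state q3, head at 1, tape 010_1##

state=q0 head=0 tape=__[1]111##   (q0,1)→(q0,_,-1)
state=q0 head=-1 tape=_[_]_111##   (q0,_)→(q1,_,+1)
state=q1 head=0 tape=__[_]111##   (q1,_)→(q1,0,+1)
state=q1 head=1 tape=__0[1]11##   (q1,1)→(q3,_,-1)
state=q3 head=0 tape=__[0]_11##   (q3,0)→(q2,0,-1)
state=q2 head=-1 tape=_[_]0_11##   (q2,_)→(q3,_,-1)
state=q3 head=-2 tape=[_]_0_11##   (q3,_)→(q1,_,+1)
state=q1 head=-1 tape=_[_]0_11##   (q1,_)→(q1,0,+1)
state=q1 head=0 tape=_0[0]_11##   (q1,0)→(q1,1,+1)
state=q1 head=1 tape=_01[_]11##   (q1,_)→(q1,0,+1)
state=q1 head=2 tape=_010[1]1##   (q1,1)→(q3,_,-1)
state=q3 head=1 tape=_01[0]_1##   (q3,0)→(q2,0,-1)
state=q2 head=0 tape=_0[1]0_1##   (q2,1)→(q3,1,+1)
state=q3 head=1 tape=_01[0]_1##   (q3,0)→(q2,0,-1)
state=q2 head=0 tape=_0[1]0_1##   (q2,1)→(q3,1,+1)
state=q3 head=1 tape=_01[0]_1##   (q3,0)→(q2,0,-1)
state=q2 head=0 tape=_0[1]0_1##   (q2,1)→(q3,1,+1)
state=q3 head=1 tape=_01[0]_1##
After 17 steps: state q3, head at 1, tape 010_1##.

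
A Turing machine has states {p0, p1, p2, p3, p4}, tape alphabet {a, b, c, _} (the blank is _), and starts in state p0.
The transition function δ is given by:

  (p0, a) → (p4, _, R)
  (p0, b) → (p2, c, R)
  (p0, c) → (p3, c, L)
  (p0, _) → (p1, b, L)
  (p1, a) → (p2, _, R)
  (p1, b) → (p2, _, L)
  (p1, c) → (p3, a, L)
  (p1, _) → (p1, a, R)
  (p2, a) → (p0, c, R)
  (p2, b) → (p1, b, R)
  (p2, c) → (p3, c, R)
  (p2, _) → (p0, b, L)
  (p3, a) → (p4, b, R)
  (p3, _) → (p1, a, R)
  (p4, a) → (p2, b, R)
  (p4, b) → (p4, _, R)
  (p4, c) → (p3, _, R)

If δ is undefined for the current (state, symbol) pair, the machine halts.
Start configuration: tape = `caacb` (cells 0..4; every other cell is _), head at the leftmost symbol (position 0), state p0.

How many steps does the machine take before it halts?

p0 | _[c]aacb   read c → write c, move L, go to p3
p3 | [_]caacb   read _ → write a, move R, go to p1
p1 | a[c]aacb   read c → write a, move L, go to p3
p3 | [a]aaacb   read a → write b, move R, go to p4
p4 | b[a]aacb   read a → write b, move R, go to p2
p2 | bb[a]acb   read a → write c, move R, go to p0
p0 | bbc[a]cb   read a → write _, move R, go to p4
p4 | bbc_[c]b   read c → write _, move R, go to p3
p3 | bbc__[b]
M halts after 8 transitions.

8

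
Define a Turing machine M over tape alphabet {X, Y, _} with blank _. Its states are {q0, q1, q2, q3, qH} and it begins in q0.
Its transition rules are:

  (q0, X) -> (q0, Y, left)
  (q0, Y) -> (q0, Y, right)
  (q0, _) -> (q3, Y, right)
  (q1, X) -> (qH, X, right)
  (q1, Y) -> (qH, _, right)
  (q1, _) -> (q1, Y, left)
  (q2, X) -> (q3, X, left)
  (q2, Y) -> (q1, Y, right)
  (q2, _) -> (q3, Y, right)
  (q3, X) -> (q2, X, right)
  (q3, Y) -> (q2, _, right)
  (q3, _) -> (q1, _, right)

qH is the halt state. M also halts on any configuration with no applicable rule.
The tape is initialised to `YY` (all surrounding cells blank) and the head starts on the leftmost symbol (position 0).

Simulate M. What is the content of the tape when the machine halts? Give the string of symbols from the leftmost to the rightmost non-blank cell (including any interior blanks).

YY_YY

q0 | [Y]Y___   read Y → write Y, move right, go to q0
q0 | Y[Y]___   read Y → write Y, move right, go to q0
q0 | YY[_]__   read _ → write Y, move right, go to q3
q3 | YYY[_]_   read _ → write _, move right, go to q1
q1 | YYY_[_]   read _ → write Y, move left, go to q1
q1 | YYY[_]Y   read _ → write Y, move left, go to q1
q1 | YY[Y]YY   read Y → write _, move right, go to qH
qH | YY_[Y]Y
The non-blank tape span at halt is YY_YY.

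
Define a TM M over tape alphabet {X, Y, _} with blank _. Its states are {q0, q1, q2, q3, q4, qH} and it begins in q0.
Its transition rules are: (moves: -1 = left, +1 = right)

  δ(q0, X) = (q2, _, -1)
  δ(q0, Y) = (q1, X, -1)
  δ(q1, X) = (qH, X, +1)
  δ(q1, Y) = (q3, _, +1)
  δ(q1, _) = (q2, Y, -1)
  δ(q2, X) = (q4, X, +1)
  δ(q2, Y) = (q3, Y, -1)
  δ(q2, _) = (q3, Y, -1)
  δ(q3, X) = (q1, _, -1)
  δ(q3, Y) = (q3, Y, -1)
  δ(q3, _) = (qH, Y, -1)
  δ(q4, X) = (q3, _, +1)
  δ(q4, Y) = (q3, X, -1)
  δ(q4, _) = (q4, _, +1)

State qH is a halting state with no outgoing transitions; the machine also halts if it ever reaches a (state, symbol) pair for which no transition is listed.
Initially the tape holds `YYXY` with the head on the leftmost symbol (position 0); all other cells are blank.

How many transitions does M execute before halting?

q0 | ____[Y]YXY   read Y → write X, move -1, go to q1
q1 | ___[_]XYXY   read _ → write Y, move -1, go to q2
q2 | __[_]YXYXY   read _ → write Y, move -1, go to q3
q3 | _[_]YYXYXY   read _ → write Y, move -1, go to qH
qH | [_]YYYXYXY
M halts after 4 transitions.

4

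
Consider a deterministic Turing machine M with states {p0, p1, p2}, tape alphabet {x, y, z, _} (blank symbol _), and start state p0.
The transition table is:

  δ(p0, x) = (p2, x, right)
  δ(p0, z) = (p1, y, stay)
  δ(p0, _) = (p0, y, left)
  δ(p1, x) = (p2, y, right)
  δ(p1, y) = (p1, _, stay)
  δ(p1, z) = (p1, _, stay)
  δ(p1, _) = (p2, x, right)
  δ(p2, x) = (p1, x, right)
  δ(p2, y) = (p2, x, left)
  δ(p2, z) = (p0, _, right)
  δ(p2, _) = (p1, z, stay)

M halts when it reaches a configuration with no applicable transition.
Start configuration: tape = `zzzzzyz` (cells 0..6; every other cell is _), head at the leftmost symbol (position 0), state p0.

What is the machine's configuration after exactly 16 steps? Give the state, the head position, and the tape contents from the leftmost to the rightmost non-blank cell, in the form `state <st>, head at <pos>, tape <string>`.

state=p0 head=0 tape=[z]zzzzyz_   (p0,z)→(p1,y,stay)
state=p1 head=0 tape=[y]zzzzyz_   (p1,y)→(p1,_,stay)
state=p1 head=0 tape=[_]zzzzyz_   (p1,_)→(p2,x,right)
state=p2 head=1 tape=x[z]zzzyz_   (p2,z)→(p0,_,right)
state=p0 head=2 tape=x_[z]zzyz_   (p0,z)→(p1,y,stay)
state=p1 head=2 tape=x_[y]zzyz_   (p1,y)→(p1,_,stay)
state=p1 head=2 tape=x_[_]zzyz_   (p1,_)→(p2,x,right)
state=p2 head=3 tape=x_x[z]zyz_   (p2,z)→(p0,_,right)
state=p0 head=4 tape=x_x_[z]yz_   (p0,z)→(p1,y,stay)
state=p1 head=4 tape=x_x_[y]yz_   (p1,y)→(p1,_,stay)
state=p1 head=4 tape=x_x_[_]yz_   (p1,_)→(p2,x,right)
state=p2 head=5 tape=x_x_x[y]z_   (p2,y)→(p2,x,left)
state=p2 head=4 tape=x_x_[x]xz_   (p2,x)→(p1,x,right)
state=p1 head=5 tape=x_x_x[x]z_   (p1,x)→(p2,y,right)
state=p2 head=6 tape=x_x_xy[z]_   (p2,z)→(p0,_,right)
state=p0 head=7 tape=x_x_xy_[_]   (p0,_)→(p0,y,left)
state=p0 head=6 tape=x_x_xy[_]y
After 16 steps: state p0, head at 6, tape x_x_xy_y.

state p0, head at 6, tape x_x_xy_y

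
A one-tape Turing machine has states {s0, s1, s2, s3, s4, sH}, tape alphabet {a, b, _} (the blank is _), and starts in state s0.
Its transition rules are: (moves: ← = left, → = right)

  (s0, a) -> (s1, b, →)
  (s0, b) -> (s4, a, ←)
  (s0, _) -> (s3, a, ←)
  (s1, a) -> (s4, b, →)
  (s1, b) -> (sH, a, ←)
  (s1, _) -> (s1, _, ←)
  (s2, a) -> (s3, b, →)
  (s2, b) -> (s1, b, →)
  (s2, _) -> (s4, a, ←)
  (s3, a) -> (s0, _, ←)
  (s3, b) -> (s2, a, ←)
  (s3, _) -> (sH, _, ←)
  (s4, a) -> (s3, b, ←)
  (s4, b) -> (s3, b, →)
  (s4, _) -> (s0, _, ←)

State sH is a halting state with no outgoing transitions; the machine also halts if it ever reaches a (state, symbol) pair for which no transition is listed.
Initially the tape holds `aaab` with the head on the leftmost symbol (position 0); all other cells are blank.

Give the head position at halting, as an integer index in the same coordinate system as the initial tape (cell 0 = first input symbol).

-4

state=s0 head=0 tape=____[a]aab_   (s0,a)→(s1,b,→)
state=s1 head=1 tape=____b[a]ab_   (s1,a)→(s4,b,→)
state=s4 head=2 tape=____bb[a]b_   (s4,a)→(s3,b,←)
state=s3 head=1 tape=____b[b]bb_   (s3,b)→(s2,a,←)
state=s2 head=0 tape=____[b]abb_   (s2,b)→(s1,b,→)
state=s1 head=1 tape=____b[a]bb_   (s1,a)→(s4,b,→)
state=s4 head=2 tape=____bb[b]b_   (s4,b)→(s3,b,→)
state=s3 head=3 tape=____bbb[b]_   (s3,b)→(s2,a,←)
state=s2 head=2 tape=____bb[b]a_   (s2,b)→(s1,b,→)
state=s1 head=3 tape=____bbb[a]_   (s1,a)→(s4,b,→)
state=s4 head=4 tape=____bbbb[_]   (s4,_)→(s0,_,←)
state=s0 head=3 tape=____bbb[b]_   (s0,b)→(s4,a,←)
state=s4 head=2 tape=____bb[b]a_   (s4,b)→(s3,b,→)
state=s3 head=3 tape=____bbb[a]_   (s3,a)→(s0,_,←)
state=s0 head=2 tape=____bb[b]__   (s0,b)→(s4,a,←)
state=s4 head=1 tape=____b[b]a__   (s4,b)→(s3,b,→)
state=s3 head=2 tape=____bb[a]__   (s3,a)→(s0,_,←)
state=s0 head=1 tape=____b[b]___   (s0,b)→(s4,a,←)
state=s4 head=0 tape=____[b]a___   (s4,b)→(s3,b,→)
state=s3 head=1 tape=____b[a]___   (s3,a)→(s0,_,←)
state=s0 head=0 tape=____[b]____   (s0,b)→(s4,a,←)
state=s4 head=-1 tape=___[_]a____   (s4,_)→(s0,_,←)
state=s0 head=-2 tape=__[_]_a____   (s0,_)→(s3,a,←)
state=s3 head=-3 tape=_[_]a_a____   (s3,_)→(sH,_,←)
state=sH head=-4 tape=[_]_a_a____
At halt the head is at cell -4.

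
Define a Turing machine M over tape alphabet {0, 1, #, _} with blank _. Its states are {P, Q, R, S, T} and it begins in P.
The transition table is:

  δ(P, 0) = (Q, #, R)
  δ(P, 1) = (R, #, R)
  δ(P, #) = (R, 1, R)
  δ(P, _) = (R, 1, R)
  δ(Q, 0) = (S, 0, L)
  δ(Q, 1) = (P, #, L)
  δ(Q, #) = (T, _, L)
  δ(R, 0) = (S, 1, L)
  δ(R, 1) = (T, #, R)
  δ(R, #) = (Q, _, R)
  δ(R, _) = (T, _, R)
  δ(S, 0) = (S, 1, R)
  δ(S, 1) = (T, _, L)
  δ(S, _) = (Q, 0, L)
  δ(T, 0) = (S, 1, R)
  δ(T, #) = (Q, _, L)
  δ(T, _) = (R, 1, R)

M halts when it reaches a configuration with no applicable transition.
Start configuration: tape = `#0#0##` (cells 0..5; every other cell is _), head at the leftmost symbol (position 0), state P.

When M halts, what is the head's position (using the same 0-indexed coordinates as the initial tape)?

1

P | _[#]0#0##   read # → write 1, move R, go to R
R | _1[0]#0##   read 0 → write 1, move L, go to S
S | _[1]1#0##   read 1 → write _, move L, go to T
T | [_]_1#0##   read _ → write 1, move R, go to R
R | 1[_]1#0##   read _ → write _, move R, go to T
T | 1_[1]#0##
At halt the head is at cell 1.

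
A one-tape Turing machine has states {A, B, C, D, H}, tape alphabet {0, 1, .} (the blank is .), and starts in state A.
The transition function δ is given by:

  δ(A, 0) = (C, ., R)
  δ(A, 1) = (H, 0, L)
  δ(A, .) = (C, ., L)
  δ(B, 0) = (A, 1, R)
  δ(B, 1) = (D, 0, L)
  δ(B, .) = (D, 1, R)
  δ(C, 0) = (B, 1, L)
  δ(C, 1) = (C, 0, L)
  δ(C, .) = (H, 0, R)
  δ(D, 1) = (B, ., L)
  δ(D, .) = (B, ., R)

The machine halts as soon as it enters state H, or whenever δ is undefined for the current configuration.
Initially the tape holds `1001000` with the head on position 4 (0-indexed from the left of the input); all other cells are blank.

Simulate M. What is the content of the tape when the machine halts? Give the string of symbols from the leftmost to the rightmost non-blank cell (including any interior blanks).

100.0.0

A | .1001[0]00   read 0 → write ., move R, go to C
C | .1001.[0]0   read 0 → write 1, move L, go to B
B | .1001[.]10   read . → write 1, move R, go to D
D | .10011[1]0   read 1 → write ., move L, go to B
B | .1001[1].0   read 1 → write 0, move L, go to D
D | .100[1]0.0   read 1 → write ., move L, go to B
B | .10[0].0.0   read 0 → write 1, move R, go to A
A | .101[.]0.0   read . → write ., move L, go to C
C | .10[1].0.0   read 1 → write 0, move L, go to C
C | .1[0]0.0.0   read 0 → write 1, move L, go to B
B | .[1]10.0.0   read 1 → write 0, move L, go to D
D | [.]010.0.0   read . → write ., move R, go to B
B | .[0]10.0.0   read 0 → write 1, move R, go to A
A | .1[1]0.0.0   read 1 → write 0, move L, go to H
H | .[1]00.0.0
The non-blank tape span at halt is 100.0.0.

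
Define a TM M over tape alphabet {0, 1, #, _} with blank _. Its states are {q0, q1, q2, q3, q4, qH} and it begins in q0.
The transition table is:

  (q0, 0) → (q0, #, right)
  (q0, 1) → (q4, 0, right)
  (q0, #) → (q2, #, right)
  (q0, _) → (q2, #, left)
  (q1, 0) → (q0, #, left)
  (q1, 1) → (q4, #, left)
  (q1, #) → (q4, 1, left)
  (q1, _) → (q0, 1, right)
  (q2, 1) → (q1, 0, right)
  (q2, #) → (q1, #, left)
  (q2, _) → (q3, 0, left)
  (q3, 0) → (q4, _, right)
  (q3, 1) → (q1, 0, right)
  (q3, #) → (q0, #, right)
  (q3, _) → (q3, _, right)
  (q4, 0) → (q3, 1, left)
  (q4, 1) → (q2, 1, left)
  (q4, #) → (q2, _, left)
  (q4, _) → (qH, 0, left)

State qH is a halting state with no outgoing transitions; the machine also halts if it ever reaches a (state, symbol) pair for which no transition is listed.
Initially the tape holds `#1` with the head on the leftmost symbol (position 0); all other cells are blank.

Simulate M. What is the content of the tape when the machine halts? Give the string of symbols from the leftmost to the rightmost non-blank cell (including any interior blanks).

##01

q0 | [#]1__   read # → write #, move right, go to q2
q2 | #[1]__   read 1 → write 0, move right, go to q1
q1 | #0[_]_   read _ → write 1, move right, go to q0
q0 | #01[_]   read _ → write #, move left, go to q2
q2 | #0[1]#   read 1 → write 0, move right, go to q1
q1 | #00[#]   read # → write 1, move left, go to q4
q4 | #0[0]1   read 0 → write 1, move left, go to q3
q3 | #[0]11   read 0 → write _, move right, go to q4
q4 | #_[1]1   read 1 → write 1, move left, go to q2
q2 | #[_]11   read _ → write 0, move left, go to q3
q3 | [#]011   read # → write #, move right, go to q0
q0 | #[0]11   read 0 → write #, move right, go to q0
q0 | ##[1]1   read 1 → write 0, move right, go to q4
q4 | ##0[1]   read 1 → write 1, move left, go to q2
q2 | ##[0]1
The non-blank tape span at halt is ##01.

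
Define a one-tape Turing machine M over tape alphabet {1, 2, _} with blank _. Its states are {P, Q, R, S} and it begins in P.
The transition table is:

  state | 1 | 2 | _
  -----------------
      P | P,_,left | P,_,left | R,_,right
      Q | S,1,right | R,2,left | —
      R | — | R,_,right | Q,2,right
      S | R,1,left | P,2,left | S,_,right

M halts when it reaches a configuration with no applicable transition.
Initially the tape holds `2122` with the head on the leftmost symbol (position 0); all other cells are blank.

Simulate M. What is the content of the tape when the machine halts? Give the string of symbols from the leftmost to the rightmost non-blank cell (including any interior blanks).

2_22

state=P head=0 tape=_[2]122   (P,2)→(P,_,left)
state=P head=-1 tape=[_]_122   (P,_)→(R,_,right)
state=R head=0 tape=_[_]122   (R,_)→(Q,2,right)
state=Q head=1 tape=_2[1]22   (Q,1)→(S,1,right)
state=S head=2 tape=_21[2]2   (S,2)→(P,2,left)
state=P head=1 tape=_2[1]22   (P,1)→(P,_,left)
state=P head=0 tape=_[2]_22   (P,2)→(P,_,left)
state=P head=-1 tape=[_]__22   (P,_)→(R,_,right)
state=R head=0 tape=_[_]_22   (R,_)→(Q,2,right)
state=Q head=1 tape=_2[_]22
The non-blank tape span at halt is 2_22.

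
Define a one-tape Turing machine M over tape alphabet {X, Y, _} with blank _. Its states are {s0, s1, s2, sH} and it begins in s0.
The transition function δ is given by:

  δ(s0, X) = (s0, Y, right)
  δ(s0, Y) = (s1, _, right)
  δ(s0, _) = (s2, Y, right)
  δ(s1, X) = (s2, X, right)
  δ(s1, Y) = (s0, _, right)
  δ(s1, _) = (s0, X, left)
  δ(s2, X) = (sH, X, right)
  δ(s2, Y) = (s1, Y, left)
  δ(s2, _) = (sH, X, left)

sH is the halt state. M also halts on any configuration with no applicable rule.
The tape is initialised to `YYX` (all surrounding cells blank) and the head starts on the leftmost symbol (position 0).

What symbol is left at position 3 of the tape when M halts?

state=s0 head=0 tape=[Y]YX__   (s0,Y)→(s1,_,right)
state=s1 head=1 tape=_[Y]X__   (s1,Y)→(s0,_,right)
state=s0 head=2 tape=__[X]__   (s0,X)→(s0,Y,right)
state=s0 head=3 tape=__Y[_]_   (s0,_)→(s2,Y,right)
state=s2 head=4 tape=__YY[_]   (s2,_)→(sH,X,left)
state=sH head=3 tape=__Y[Y]X
Cell 3 holds Y when M halts.

Y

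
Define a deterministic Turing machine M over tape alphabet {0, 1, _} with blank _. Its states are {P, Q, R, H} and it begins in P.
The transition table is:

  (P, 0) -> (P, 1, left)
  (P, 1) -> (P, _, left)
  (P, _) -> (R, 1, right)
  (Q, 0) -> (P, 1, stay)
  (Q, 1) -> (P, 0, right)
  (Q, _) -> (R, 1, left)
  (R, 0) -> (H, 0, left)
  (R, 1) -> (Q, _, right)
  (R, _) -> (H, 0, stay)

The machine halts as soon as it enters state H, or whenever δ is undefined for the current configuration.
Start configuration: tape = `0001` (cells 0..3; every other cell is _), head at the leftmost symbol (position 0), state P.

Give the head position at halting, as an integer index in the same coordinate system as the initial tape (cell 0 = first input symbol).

P | _[0]001   read 0 → write 1, move left, go to P
P | [_]1001   read _ → write 1, move right, go to R
R | 1[1]001   read 1 → write _, move right, go to Q
Q | 1_[0]01   read 0 → write 1, move stay, go to P
P | 1_[1]01   read 1 → write _, move left, go to P
P | 1[_]_01   read _ → write 1, move right, go to R
R | 11[_]01   read _ → write 0, move stay, go to H
H | 11[0]01
At halt the head is at cell 1.

1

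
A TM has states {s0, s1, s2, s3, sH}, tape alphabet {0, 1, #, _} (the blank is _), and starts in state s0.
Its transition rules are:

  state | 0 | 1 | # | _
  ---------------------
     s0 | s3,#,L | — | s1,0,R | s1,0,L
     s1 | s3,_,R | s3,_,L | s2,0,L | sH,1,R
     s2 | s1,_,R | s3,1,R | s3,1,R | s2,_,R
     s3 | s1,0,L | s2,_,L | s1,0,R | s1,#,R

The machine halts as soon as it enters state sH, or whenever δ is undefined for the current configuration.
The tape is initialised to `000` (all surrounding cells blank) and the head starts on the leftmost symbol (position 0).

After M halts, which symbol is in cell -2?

state=s0 head=0 tape=__[0]00   (s0,0)→(s3,#,L)
state=s3 head=-1 tape=_[_]#00   (s3,_)→(s1,#,R)
state=s1 head=0 tape=_#[#]00   (s1,#)→(s2,0,L)
state=s2 head=-1 tape=_[#]000   (s2,#)→(s3,1,R)
state=s3 head=0 tape=_1[0]00   (s3,0)→(s1,0,L)
state=s1 head=-1 tape=_[1]000   (s1,1)→(s3,_,L)
state=s3 head=-2 tape=[_]_000   (s3,_)→(s1,#,R)
state=s1 head=-1 tape=#[_]000   (s1,_)→(sH,1,R)
state=sH head=0 tape=#1[0]00
Cell -2 holds # when M halts.

#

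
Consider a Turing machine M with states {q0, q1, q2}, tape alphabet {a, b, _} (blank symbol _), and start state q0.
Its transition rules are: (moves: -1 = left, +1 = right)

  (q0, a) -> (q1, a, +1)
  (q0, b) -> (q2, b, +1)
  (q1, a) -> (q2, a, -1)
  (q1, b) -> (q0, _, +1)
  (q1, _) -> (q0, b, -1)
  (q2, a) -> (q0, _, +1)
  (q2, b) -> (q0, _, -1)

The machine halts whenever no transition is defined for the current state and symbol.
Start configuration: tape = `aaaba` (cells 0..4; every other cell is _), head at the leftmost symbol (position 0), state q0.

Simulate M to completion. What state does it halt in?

q0 | [a]aaba__   read a → write a, move +1, go to q1
q1 | a[a]aba__   read a → write a, move -1, go to q2
q2 | [a]aaba__   read a → write _, move +1, go to q0
q0 | _[a]aba__   read a → write a, move +1, go to q1
q1 | _a[a]ba__   read a → write a, move -1, go to q2
q2 | _[a]aba__   read a → write _, move +1, go to q0
q0 | __[a]ba__   read a → write a, move +1, go to q1
q1 | __a[b]a__   read b → write _, move +1, go to q0
q0 | __a_[a]__   read a → write a, move +1, go to q1
q1 | __a_a[_]_   read _ → write b, move -1, go to q0
q0 | __a_[a]b_   read a → write a, move +1, go to q1
q1 | __a_a[b]_   read b → write _, move +1, go to q0
q0 | __a_a_[_]
No transition is defined for (q0, _); M halts in state q0.

q0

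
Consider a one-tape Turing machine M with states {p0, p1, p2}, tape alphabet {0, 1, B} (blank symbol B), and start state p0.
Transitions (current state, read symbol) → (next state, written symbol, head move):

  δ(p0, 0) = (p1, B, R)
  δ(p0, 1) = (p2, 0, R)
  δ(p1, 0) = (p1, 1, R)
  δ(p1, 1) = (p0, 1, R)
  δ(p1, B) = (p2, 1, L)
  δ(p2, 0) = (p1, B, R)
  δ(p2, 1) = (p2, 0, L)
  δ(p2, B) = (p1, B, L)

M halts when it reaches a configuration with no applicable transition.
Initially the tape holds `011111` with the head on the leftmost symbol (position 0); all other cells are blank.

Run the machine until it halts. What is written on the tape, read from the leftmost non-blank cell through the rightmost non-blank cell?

1B0001

p0 | [0]11111B   read 0 → write B, move R, go to p1
p1 | B[1]1111B   read 1 → write 1, move R, go to p0
p0 | B1[1]111B   read 1 → write 0, move R, go to p2
p2 | B10[1]11B   read 1 → write 0, move L, go to p2
p2 | B1[0]011B   read 0 → write B, move R, go to p1
p1 | B1B[0]11B   read 0 → write 1, move R, go to p1
p1 | B1B1[1]1B   read 1 → write 1, move R, go to p0
p0 | B1B11[1]B   read 1 → write 0, move R, go to p2
p2 | B1B110[B]   read B → write B, move L, go to p1
p1 | B1B11[0]B   read 0 → write 1, move R, go to p1
p1 | B1B111[B]   read B → write 1, move L, go to p2
p2 | B1B11[1]1   read 1 → write 0, move L, go to p2
p2 | B1B1[1]01   read 1 → write 0, move L, go to p2
p2 | B1B[1]001   read 1 → write 0, move L, go to p2
p2 | B1[B]0001   read B → write B, move L, go to p1
p1 | B[1]B0001   read 1 → write 1, move R, go to p0
p0 | B1[B]0001
The non-blank tape span at halt is 1B0001.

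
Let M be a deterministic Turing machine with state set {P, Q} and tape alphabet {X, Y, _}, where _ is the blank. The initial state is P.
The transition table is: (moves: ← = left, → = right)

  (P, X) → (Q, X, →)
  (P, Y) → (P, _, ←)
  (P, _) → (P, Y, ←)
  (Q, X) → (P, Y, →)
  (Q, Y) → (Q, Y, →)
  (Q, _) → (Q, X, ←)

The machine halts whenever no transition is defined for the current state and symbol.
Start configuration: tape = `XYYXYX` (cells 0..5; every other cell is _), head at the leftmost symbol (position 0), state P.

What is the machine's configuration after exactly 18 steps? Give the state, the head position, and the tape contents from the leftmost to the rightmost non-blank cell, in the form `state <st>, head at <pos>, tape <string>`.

P | [X]YYXYX   read X → write X, move →, go to Q
Q | X[Y]YXYX   read Y → write Y, move →, go to Q
Q | XY[Y]XYX   read Y → write Y, move →, go to Q
Q | XYY[X]YX   read X → write Y, move →, go to P
P | XYYY[Y]X   read Y → write _, move ←, go to P
P | XYY[Y]_X   read Y → write _, move ←, go to P
P | XY[Y]__X   read Y → write _, move ←, go to P
P | X[Y]___X   read Y → write _, move ←, go to P
P | [X]____X   read X → write X, move →, go to Q
Q | X[_]___X   read _ → write X, move ←, go to Q
Q | [X]X___X   read X → write Y, move →, go to P
P | Y[X]___X   read X → write X, move →, go to Q
Q | YX[_]__X   read _ → write X, move ←, go to Q
Q | Y[X]X__X   read X → write Y, move →, go to P
P | YY[X]__X   read X → write X, move →, go to Q
Q | YYX[_]_X   read _ → write X, move ←, go to Q
Q | YY[X]X_X   read X → write Y, move →, go to P
P | YYY[X]_X   read X → write X, move →, go to Q
Q | YYYX[_]X
After 18 steps: state Q, head at 4, tape YYYX_X.

state Q, head at 4, tape YYYX_X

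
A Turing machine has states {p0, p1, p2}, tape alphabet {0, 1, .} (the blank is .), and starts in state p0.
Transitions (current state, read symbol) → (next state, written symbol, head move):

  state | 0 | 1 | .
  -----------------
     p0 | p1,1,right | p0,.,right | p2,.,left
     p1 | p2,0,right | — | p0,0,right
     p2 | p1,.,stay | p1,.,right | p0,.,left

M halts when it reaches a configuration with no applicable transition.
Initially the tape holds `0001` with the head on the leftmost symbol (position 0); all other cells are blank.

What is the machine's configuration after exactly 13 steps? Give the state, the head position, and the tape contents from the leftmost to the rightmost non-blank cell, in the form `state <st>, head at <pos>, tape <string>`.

state=p0 head=0 tape=[0]001.   (p0,0)→(p1,1,right)
state=p1 head=1 tape=1[0]01.   (p1,0)→(p2,0,right)
state=p2 head=2 tape=10[0]1.   (p2,0)→(p1,.,stay)
state=p1 head=2 tape=10[.]1.   (p1,.)→(p0,0,right)
state=p0 head=3 tape=100[1].   (p0,1)→(p0,.,right)
state=p0 head=4 tape=100.[.]   (p0,.)→(p2,.,left)
state=p2 head=3 tape=100[.].   (p2,.)→(p0,.,left)
state=p0 head=2 tape=10[0]..   (p0,0)→(p1,1,right)
state=p1 head=3 tape=101[.].   (p1,.)→(p0,0,right)
state=p0 head=4 tape=1010[.]   (p0,.)→(p2,.,left)
state=p2 head=3 tape=101[0].   (p2,0)→(p1,.,stay)
state=p1 head=3 tape=101[.].   (p1,.)→(p0,0,right)
state=p0 head=4 tape=1010[.]   (p0,.)→(p2,.,left)
state=p2 head=3 tape=101[0].
After 13 steps: state p2, head at 3, tape 1010.

state p2, head at 3, tape 1010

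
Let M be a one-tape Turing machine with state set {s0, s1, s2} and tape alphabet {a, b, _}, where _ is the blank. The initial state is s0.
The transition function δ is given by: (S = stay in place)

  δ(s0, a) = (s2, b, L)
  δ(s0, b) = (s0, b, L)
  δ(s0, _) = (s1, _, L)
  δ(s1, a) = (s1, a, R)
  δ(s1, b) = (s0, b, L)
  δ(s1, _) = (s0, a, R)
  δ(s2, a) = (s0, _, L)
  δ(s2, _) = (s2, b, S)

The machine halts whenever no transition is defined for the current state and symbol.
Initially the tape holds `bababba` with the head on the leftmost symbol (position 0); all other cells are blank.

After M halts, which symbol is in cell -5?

state=s0 head=0 tape=_____[b]ababba   (s0,b)→(s0,b,L)
state=s0 head=-1 tape=____[_]bababba   (s0,_)→(s1,_,L)
state=s1 head=-2 tape=___[_]_bababba   (s1,_)→(s0,a,R)
state=s0 head=-1 tape=___a[_]bababba   (s0,_)→(s1,_,L)
state=s1 head=-2 tape=___[a]_bababba   (s1,a)→(s1,a,R)
state=s1 head=-1 tape=___a[_]bababba   (s1,_)→(s0,a,R)
state=s0 head=0 tape=___aa[b]ababba   (s0,b)→(s0,b,L)
state=s0 head=-1 tape=___a[a]bababba   (s0,a)→(s2,b,L)
state=s2 head=-2 tape=___[a]bbababba   (s2,a)→(s0,_,L)
state=s0 head=-3 tape=__[_]_bbababba   (s0,_)→(s1,_,L)
state=s1 head=-4 tape=_[_]__bbababba   (s1,_)→(s0,a,R)
state=s0 head=-3 tape=_a[_]_bbababba   (s0,_)→(s1,_,L)
state=s1 head=-4 tape=_[a]__bbababba   (s1,a)→(s1,a,R)
state=s1 head=-3 tape=_a[_]_bbababba   (s1,_)→(s0,a,R)
state=s0 head=-2 tape=_aa[_]bbababba   (s0,_)→(s1,_,L)
state=s1 head=-3 tape=_a[a]_bbababba   (s1,a)→(s1,a,R)
state=s1 head=-2 tape=_aa[_]bbababba   (s1,_)→(s0,a,R)
state=s0 head=-1 tape=_aaa[b]bababba   (s0,b)→(s0,b,L)
state=s0 head=-2 tape=_aa[a]bbababba   (s0,a)→(s2,b,L)
state=s2 head=-3 tape=_a[a]bbbababba   (s2,a)→(s0,_,L)
state=s0 head=-4 tape=_[a]_bbbababba   (s0,a)→(s2,b,L)
state=s2 head=-5 tape=[_]b_bbbababba   (s2,_)→(s2,b,S)
state=s2 head=-5 tape=[b]b_bbbababba
Cell -5 holds b when M halts.

b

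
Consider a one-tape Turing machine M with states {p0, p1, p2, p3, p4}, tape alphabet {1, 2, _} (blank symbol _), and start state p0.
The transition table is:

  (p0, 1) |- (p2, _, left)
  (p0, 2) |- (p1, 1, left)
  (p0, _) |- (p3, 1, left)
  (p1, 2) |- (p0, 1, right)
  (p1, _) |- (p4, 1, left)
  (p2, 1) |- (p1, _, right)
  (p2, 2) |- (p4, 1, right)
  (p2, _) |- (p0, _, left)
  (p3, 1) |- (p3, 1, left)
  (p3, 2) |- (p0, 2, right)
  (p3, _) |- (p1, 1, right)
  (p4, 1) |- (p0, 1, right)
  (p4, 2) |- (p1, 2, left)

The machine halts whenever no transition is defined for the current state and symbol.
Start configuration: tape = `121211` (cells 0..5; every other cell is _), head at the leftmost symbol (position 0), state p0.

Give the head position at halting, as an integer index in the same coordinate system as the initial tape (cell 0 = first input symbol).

-2

p0 | ___[1]21211   read 1 → write _, move left, go to p2
p2 | __[_]_21211   read _ → write _, move left, go to p0
p0 | _[_]__21211   read _ → write 1, move left, go to p3
p3 | [_]1__21211   read _ → write 1, move right, go to p1
p1 | 1[1]__21211
At halt the head is at cell -2.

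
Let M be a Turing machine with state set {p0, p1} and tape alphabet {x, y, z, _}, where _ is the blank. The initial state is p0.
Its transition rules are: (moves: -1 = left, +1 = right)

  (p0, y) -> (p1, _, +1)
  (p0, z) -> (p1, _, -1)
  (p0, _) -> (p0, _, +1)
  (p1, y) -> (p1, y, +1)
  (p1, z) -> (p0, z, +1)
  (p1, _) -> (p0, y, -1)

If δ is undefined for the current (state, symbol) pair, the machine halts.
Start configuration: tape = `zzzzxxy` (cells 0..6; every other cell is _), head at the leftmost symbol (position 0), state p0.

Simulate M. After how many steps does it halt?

state=p0 head=0 tape=__[z]zzzxxy   (p0,z)→(p1,_,-1)
state=p1 head=-1 tape=_[_]_zzzxxy   (p1,_)→(p0,y,-1)
state=p0 head=-2 tape=[_]y_zzzxxy   (p0,_)→(p0,_,+1)
state=p0 head=-1 tape=_[y]_zzzxxy   (p0,y)→(p1,_,+1)
state=p1 head=0 tape=__[_]zzzxxy   (p1,_)→(p0,y,-1)
state=p0 head=-1 tape=_[_]yzzzxxy   (p0,_)→(p0,_,+1)
state=p0 head=0 tape=__[y]zzzxxy   (p0,y)→(p1,_,+1)
state=p1 head=1 tape=___[z]zzxxy   (p1,z)→(p0,z,+1)
state=p0 head=2 tape=___z[z]zxxy   (p0,z)→(p1,_,-1)
state=p1 head=1 tape=___[z]_zxxy   (p1,z)→(p0,z,+1)
state=p0 head=2 tape=___z[_]zxxy   (p0,_)→(p0,_,+1)
state=p0 head=3 tape=___z_[z]xxy   (p0,z)→(p1,_,-1)
state=p1 head=2 tape=___z[_]_xxy   (p1,_)→(p0,y,-1)
state=p0 head=1 tape=___[z]y_xxy   (p0,z)→(p1,_,-1)
state=p1 head=0 tape=__[_]_y_xxy   (p1,_)→(p0,y,-1)
state=p0 head=-1 tape=_[_]y_y_xxy   (p0,_)→(p0,_,+1)
state=p0 head=0 tape=__[y]_y_xxy   (p0,y)→(p1,_,+1)
state=p1 head=1 tape=___[_]y_xxy   (p1,_)→(p0,y,-1)
state=p0 head=0 tape=__[_]yy_xxy   (p0,_)→(p0,_,+1)
state=p0 head=1 tape=___[y]y_xxy   (p0,y)→(p1,_,+1)
state=p1 head=2 tape=____[y]_xxy   (p1,y)→(p1,y,+1)
state=p1 head=3 tape=____y[_]xxy   (p1,_)→(p0,y,-1)
state=p0 head=2 tape=____[y]yxxy   (p0,y)→(p1,_,+1)
state=p1 head=3 tape=_____[y]xxy   (p1,y)→(p1,y,+1)
state=p1 head=4 tape=_____y[x]xy
M halts after 24 transitions.

24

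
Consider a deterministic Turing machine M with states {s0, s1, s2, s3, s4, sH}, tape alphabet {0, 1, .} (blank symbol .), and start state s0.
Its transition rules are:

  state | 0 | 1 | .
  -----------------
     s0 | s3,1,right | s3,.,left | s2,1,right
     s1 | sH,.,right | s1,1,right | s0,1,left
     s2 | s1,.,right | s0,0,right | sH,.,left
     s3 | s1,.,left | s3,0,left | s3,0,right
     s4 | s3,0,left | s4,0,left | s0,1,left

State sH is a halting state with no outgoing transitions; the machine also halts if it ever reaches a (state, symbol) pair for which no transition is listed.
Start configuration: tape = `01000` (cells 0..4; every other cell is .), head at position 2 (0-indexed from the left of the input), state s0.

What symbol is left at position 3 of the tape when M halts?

.

s0 | ...01[0]00   read 0 → write 1, move right, go to s3
s3 | ...011[0]0   read 0 → write ., move left, go to s1
s1 | ...01[1].0   read 1 → write 1, move right, go to s1
s1 | ...011[.]0   read . → write 1, move left, go to s0
s0 | ...01[1]10   read 1 → write ., move left, go to s3
s3 | ...0[1].10   read 1 → write 0, move left, go to s3
s3 | ...[0]0.10   read 0 → write ., move left, go to s1
s1 | ..[.].0.10   read . → write 1, move left, go to s0
s0 | .[.]1.0.10   read . → write 1, move right, go to s2
s2 | .1[1].0.10   read 1 → write 0, move right, go to s0
s0 | .10[.]0.10   read . → write 1, move right, go to s2
s2 | .101[0].10   read 0 → write ., move right, go to s1
s1 | .101.[.]10   read . → write 1, move left, go to s0
s0 | .101[.]110   read . → write 1, move right, go to s2
s2 | .1011[1]10   read 1 → write 0, move right, go to s0
s0 | .10110[1]0   read 1 → write ., move left, go to s3
s3 | .1011[0].0   read 0 → write ., move left, go to s1
s1 | .101[1]..0   read 1 → write 1, move right, go to s1
s1 | .1011[.].0   read . → write 1, move left, go to s0
s0 | .101[1]1.0   read 1 → write ., move left, go to s3
s3 | .10[1].1.0   read 1 → write 0, move left, go to s3
s3 | .1[0]0.1.0   read 0 → write ., move left, go to s1
s1 | .[1].0.1.0   read 1 → write 1, move right, go to s1
s1 | .1[.]0.1.0   read . → write 1, move left, go to s0
s0 | .[1]10.1.0   read 1 → write ., move left, go to s3
s3 | [.].10.1.0   read . → write 0, move right, go to s3
s3 | 0[.]10.1.0   read . → write 0, move right, go to s3
s3 | 00[1]0.1.0   read 1 → write 0, move left, go to s3
s3 | 0[0]00.1.0   read 0 → write ., move left, go to s1
s1 | [0].00.1.0   read 0 → write ., move right, go to sH
sH | .[.]00.1.0
Cell 3 holds . when M halts.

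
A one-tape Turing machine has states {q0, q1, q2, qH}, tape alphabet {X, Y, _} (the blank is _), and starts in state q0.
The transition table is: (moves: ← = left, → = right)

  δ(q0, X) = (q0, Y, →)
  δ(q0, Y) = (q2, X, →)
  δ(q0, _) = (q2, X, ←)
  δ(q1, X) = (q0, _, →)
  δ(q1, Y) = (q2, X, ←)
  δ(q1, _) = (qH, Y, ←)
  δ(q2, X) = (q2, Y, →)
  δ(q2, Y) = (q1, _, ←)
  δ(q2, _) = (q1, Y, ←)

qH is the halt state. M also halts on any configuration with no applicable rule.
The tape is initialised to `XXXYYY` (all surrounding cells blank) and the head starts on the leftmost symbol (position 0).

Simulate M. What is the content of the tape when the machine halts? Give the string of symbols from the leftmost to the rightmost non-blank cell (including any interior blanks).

q0 | ___[X]XXYYY   read X → write Y, move →, go to q0
q0 | ___Y[X]XYYY   read X → write Y, move →, go to q0
q0 | ___YY[X]YYY   read X → write Y, move →, go to q0
q0 | ___YYY[Y]YY   read Y → write X, move →, go to q2
q2 | ___YYYX[Y]Y   read Y → write _, move ←, go to q1
q1 | ___YYY[X]_Y   read X → write _, move →, go to q0
q0 | ___YYY_[_]Y   read _ → write X, move ←, go to q2
q2 | ___YYY[_]XY   read _ → write Y, move ←, go to q1
q1 | ___YY[Y]YXY   read Y → write X, move ←, go to q2
q2 | ___Y[Y]XYXY   read Y → write _, move ←, go to q1
q1 | ___[Y]_XYXY   read Y → write X, move ←, go to q2
q2 | __[_]X_XYXY   read _ → write Y, move ←, go to q1
q1 | _[_]YX_XYXY   read _ → write Y, move ←, go to qH
qH | [_]YYX_XYXY
The non-blank tape span at halt is YYX_XYXY.

YYX_XYXY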